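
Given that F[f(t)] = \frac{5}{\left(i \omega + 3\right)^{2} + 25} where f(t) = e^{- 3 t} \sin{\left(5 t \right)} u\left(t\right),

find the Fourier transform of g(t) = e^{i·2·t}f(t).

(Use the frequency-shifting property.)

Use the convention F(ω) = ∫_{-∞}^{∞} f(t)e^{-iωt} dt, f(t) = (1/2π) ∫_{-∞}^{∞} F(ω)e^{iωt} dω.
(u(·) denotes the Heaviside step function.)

F[g](ω) = \frac{5}{\left(i \left(\omega - 2\right) + 3\right)^{2} + 25}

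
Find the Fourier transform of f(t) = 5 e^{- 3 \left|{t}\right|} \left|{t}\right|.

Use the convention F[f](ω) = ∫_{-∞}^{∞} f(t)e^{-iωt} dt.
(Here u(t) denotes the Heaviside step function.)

F(ω) = \frac{10 \left(9 - \omega^{2}\right)}{\left(\omega^{2} + 9\right)^{2}}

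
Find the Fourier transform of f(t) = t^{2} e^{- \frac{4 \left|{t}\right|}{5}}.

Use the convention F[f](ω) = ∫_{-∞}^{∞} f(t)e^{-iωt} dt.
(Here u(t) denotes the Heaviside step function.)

F(ω) = \frac{2000 \left(16 - 75 \omega^{2}\right)}{\left(25 \omega^{2} + 16\right)^{3}}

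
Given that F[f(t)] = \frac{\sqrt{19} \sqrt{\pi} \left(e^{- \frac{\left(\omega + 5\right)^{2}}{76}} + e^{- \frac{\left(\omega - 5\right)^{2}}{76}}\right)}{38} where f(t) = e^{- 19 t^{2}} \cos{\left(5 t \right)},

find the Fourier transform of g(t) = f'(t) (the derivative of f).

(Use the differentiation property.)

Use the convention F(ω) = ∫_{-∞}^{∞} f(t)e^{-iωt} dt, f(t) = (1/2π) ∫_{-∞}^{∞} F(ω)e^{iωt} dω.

F[g](ω) = \frac{\sqrt{19} i \sqrt{\pi} \omega \left(e^{\frac{5 \omega}{19}} + 1\right) e^{- \frac{\omega^{2}}{76} - \frac{5 \omega}{38} - \frac{25}{76}}}{38}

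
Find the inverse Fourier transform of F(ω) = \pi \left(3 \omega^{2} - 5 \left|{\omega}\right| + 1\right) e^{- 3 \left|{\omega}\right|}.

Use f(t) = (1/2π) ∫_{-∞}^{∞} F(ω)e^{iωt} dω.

f(t) = \frac{8 t^{4}}{\left(t^{2} + 9\right)^{3}}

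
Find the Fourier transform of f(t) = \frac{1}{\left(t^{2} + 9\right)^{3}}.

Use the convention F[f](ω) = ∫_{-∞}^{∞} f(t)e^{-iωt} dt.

F(ω) = \frac{\pi \left(3 \omega^{2} + 3 \left|{\omega}\right| + 1\right) e^{- 3 \left|{\omega}\right|}}{648}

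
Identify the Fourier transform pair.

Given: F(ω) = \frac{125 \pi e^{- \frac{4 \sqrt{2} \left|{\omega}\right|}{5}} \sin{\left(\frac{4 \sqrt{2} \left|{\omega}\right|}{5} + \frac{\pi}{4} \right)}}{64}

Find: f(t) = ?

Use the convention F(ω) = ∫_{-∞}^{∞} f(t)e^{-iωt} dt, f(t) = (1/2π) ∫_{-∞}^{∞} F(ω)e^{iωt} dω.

f(t) = \frac{8}{t^{4} + \frac{4096}{625}}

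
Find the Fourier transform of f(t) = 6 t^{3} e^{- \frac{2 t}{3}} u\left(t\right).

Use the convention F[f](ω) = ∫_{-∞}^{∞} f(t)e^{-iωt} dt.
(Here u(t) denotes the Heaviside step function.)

F(ω) = \frac{2916}{\left(3 i \omega + 2\right)^{4}}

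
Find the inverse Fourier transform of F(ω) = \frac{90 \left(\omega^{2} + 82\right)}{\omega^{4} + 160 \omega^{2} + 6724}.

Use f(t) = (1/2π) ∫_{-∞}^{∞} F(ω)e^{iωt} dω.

f(t) = 5 e^{- 9 \left|{t}\right|} \cos{\left(\left|{t}\right| \right)}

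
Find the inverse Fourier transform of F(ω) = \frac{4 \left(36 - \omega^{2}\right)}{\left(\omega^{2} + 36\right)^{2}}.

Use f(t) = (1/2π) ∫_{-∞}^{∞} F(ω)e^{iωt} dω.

f(t) = 2 e^{- 6 \left|{t}\right|} \left|{t}\right|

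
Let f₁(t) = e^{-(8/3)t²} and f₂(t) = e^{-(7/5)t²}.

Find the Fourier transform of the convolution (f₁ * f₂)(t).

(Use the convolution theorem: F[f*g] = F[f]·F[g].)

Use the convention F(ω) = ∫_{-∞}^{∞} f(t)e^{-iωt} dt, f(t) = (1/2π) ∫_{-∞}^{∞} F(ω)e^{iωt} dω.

F[f₁*f₂](ω) = \frac{\sqrt{210} \pi e^{- \frac{61 \omega^{2}}{224}}}{28}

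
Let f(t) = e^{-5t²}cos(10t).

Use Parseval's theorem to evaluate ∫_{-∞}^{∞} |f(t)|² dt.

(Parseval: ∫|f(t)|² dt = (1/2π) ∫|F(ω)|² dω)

∫|f(t)|² dt = \frac{\sqrt{10} \sqrt{\pi} \left(1 + e^{10}\right)}{20 e^{10}}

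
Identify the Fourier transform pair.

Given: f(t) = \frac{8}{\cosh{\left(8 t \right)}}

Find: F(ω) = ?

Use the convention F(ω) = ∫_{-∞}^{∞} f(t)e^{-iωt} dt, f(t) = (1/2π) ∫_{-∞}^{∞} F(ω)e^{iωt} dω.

F(ω) = \frac{\pi}{\cosh{\left(\frac{\pi \omega}{16} \right)}}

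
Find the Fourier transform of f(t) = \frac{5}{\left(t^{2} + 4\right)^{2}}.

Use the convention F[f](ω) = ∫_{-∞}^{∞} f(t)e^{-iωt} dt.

F(ω) = \frac{5 \pi \left(2 \left|{\omega}\right| + 1\right) e^{- 2 \left|{\omega}\right|}}{16}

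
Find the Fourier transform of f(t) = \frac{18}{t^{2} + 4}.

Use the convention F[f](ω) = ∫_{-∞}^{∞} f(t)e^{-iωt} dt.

F(ω) = 9 \pi e^{- 2 \left|{\omega}\right|}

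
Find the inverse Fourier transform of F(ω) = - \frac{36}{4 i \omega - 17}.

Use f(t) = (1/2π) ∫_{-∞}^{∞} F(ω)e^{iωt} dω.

f(t) = 9 e^{\frac{17 t}{4}} u\left(- t\right)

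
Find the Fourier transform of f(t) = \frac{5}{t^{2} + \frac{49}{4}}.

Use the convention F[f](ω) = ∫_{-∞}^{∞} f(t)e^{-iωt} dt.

F(ω) = \frac{10 \pi e^{- \frac{7 \left|{\omega}\right|}{2}}}{7}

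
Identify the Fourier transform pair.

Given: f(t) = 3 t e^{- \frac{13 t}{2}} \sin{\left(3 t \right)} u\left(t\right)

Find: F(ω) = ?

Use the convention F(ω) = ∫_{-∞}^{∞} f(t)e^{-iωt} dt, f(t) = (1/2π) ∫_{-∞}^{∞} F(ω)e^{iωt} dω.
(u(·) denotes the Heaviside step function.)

F(ω) = \frac{144 \left(2 i \omega + 13\right)}{\left(\left(2 i \omega + 13\right)^{2} + 36\right)^{2}}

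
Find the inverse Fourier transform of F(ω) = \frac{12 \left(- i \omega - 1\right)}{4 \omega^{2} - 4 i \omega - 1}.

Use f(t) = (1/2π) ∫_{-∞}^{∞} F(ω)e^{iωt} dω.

f(t) = 3 \left(\frac{t}{2} + 1\right) e^{- \frac{t}{2}} u\left(t\right)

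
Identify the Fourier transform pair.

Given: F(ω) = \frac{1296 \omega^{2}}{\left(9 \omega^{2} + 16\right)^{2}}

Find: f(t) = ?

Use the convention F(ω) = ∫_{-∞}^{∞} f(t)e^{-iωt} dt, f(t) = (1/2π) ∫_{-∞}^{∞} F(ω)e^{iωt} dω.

f(t) = 3 \left(1 - \frac{4 \left|{t}\right|}{3}\right) e^{- \frac{4 \left|{t}\right|}{3}}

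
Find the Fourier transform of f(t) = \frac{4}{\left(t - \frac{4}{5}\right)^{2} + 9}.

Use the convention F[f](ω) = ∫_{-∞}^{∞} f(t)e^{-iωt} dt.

F(ω) = \frac{4 \pi e^{- \frac{4 i \omega}{5} - 3 \left|{\omega}\right|}}{3}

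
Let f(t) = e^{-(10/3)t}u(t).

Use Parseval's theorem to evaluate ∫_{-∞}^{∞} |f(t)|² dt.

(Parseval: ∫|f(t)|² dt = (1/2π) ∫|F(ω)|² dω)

∫|f(t)|² dt = \frac{3}{20}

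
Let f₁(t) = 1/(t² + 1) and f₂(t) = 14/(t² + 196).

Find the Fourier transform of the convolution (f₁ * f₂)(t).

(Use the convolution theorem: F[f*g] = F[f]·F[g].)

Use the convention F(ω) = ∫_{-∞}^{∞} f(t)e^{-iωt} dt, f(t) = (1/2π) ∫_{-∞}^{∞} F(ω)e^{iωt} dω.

F[f₁*f₂](ω) = \pi^{2} e^{- 15 \left|{\omega}\right|}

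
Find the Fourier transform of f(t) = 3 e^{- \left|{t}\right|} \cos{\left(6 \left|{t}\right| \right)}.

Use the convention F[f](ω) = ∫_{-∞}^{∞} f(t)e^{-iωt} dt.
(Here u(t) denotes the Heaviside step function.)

F(ω) = \frac{6 \left(\omega^{2} + 37\right)}{\omega^{4} - 70 \omega^{2} + 1369}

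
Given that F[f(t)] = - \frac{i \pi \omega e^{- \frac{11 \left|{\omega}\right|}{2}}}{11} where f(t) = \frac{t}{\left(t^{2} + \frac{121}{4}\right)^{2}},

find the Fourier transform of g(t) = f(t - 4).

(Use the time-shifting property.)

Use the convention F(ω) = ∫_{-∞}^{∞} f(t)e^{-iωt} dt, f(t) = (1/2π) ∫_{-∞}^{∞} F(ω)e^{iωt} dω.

F[g](ω) = - \frac{i \pi \omega e^{- 4 i \omega - \frac{11 \left|{\omega}\right|}{2}}}{11}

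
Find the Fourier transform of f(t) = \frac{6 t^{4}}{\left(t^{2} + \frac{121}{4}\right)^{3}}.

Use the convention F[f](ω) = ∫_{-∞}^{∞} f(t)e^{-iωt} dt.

F(ω) = \frac{3 \pi \left(121 \omega^{2} - 110 \left|{\omega}\right| + 12\right) e^{- \frac{11 \left|{\omega}\right|}{2}}}{88}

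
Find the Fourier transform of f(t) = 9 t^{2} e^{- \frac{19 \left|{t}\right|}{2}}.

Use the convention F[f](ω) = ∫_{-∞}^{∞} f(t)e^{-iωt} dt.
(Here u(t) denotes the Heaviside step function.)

F(ω) = \frac{5472 \left(361 - 12 \omega^{2}\right)}{\left(4 \omega^{2} + 361\right)^{3}}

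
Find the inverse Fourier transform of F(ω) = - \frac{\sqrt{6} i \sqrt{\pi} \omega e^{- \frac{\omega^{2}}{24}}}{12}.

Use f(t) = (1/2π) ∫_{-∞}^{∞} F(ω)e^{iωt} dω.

f(t) = 6 t e^{- 6 t^{2}}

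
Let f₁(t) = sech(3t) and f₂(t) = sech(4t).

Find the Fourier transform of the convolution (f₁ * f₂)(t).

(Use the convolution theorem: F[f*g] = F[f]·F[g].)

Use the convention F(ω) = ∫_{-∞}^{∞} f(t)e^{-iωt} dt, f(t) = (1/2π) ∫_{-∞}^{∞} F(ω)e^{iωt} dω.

F[f₁*f₂](ω) = \frac{\pi^{2}}{12 \cosh{\left(\frac{\pi \omega}{8} \right)} \cosh{\left(\frac{\pi \omega}{6} \right)}}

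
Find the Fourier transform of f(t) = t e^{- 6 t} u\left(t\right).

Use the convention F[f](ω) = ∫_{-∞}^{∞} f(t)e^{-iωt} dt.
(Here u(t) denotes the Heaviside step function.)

F(ω) = \frac{1}{\left(i \omega + 6\right)^{2}}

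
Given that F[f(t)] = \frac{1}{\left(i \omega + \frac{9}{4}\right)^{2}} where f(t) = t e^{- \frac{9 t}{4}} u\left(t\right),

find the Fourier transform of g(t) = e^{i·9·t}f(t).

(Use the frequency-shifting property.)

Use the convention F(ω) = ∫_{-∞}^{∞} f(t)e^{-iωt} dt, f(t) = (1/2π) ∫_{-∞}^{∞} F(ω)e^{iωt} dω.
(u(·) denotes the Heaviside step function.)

F[g](ω) = \frac{16}{\left(4 i \left(\omega - 9\right) + 9\right)^{2}}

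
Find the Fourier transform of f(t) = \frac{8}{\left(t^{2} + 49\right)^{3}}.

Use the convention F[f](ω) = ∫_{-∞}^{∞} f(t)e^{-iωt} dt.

F(ω) = \frac{\pi \left(49 \omega^{2} + 21 \left|{\omega}\right| + 3\right) e^{- 7 \left|{\omega}\right|}}{16807}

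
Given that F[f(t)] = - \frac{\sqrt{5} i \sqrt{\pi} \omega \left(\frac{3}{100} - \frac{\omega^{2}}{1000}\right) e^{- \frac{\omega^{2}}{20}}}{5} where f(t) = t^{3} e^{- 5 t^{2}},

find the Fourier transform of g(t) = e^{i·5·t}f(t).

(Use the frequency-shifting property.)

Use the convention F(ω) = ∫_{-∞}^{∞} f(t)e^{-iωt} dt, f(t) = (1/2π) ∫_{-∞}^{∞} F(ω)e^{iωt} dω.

F[g](ω) = \frac{\sqrt{5} i \sqrt{\pi} \left(\omega - 5\right) \left(\left(\omega - 5\right)^{2} - 30\right) e^{- \frac{\left(\omega - 5\right)^{2}}{20}}}{5000}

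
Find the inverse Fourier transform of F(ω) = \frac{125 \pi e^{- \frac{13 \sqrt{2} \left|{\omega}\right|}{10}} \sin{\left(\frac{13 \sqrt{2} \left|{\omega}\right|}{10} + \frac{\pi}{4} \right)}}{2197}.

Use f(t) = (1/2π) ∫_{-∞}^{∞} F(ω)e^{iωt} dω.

f(t) = \frac{1}{t^{4} + \frac{28561}{625}}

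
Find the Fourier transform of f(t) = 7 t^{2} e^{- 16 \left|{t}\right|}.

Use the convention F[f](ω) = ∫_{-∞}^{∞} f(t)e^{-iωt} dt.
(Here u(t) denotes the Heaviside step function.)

F(ω) = \frac{448 \left(256 - 3 \omega^{2}\right)}{\left(\omega^{2} + 256\right)^{3}}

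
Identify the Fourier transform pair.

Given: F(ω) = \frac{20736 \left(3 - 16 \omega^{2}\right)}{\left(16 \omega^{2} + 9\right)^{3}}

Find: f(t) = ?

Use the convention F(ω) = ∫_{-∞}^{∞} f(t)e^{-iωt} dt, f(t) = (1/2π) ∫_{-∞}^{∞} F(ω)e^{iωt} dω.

f(t) = 9 t^{2} e^{- \frac{3 \left|{t}\right|}{4}}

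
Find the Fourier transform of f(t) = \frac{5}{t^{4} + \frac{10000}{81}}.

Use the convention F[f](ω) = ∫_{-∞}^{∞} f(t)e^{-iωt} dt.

F(ω) = \frac{27 \pi e^{- \frac{5 \sqrt{2} \left|{\omega}\right|}{3}} \sin{\left(\frac{5 \sqrt{2} \left|{\omega}\right|}{3} + \frac{\pi}{4} \right)}}{200}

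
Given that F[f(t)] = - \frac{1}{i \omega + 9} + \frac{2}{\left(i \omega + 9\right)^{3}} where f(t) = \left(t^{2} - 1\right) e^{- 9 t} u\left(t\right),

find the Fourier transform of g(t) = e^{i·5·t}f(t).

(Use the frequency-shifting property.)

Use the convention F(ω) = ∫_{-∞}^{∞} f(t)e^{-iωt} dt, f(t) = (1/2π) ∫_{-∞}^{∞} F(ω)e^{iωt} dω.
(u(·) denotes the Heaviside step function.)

F[g](ω) = \frac{2 i \left(\omega - 5\right) - \left(i \left(\omega - 5\right) + 9\right)^{3} + 18}{\left(i \left(\omega - 5\right) + 9\right)^{4}}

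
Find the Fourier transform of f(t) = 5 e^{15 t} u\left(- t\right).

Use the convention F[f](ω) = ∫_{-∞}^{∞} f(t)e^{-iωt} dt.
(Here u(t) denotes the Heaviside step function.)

F(ω) = - \frac{5}{i \omega - 15}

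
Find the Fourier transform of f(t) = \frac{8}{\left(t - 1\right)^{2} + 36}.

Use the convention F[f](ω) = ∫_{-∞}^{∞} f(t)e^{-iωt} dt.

F(ω) = \frac{4 \pi e^{- i \omega - 6 \left|{\omega}\right|}}{3}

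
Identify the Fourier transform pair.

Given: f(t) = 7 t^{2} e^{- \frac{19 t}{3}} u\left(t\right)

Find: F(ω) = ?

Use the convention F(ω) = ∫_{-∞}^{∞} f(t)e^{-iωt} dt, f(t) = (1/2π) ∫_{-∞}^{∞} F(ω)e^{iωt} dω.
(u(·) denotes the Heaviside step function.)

F(ω) = \frac{378}{\left(3 i \omega + 19\right)^{3}}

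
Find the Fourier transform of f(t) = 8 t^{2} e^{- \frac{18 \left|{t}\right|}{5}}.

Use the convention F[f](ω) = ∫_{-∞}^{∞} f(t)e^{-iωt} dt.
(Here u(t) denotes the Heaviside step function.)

F(ω) = \frac{216000 \left(108 - 25 \omega^{2}\right)}{\left(25 \omega^{2} + 324\right)^{3}}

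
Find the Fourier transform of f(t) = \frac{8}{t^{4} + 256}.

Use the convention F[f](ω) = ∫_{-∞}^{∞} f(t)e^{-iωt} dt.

F(ω) = \frac{\pi e^{- 2 \sqrt{2} \left|{\omega}\right|} \sin{\left(2 \sqrt{2} \left|{\omega}\right| + \frac{\pi}{4} \right)}}{8}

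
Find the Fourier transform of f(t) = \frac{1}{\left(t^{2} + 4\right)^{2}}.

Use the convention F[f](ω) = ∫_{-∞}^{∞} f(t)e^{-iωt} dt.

F(ω) = \frac{\pi \left(2 \left|{\omega}\right| + 1\right) e^{- 2 \left|{\omega}\right|}}{16}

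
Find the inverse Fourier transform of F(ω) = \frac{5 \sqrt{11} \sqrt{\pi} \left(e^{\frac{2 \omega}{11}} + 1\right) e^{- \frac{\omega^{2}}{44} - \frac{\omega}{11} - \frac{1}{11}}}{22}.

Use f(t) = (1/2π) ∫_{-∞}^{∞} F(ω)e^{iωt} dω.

f(t) = 5 e^{- 11 t^{2}} \cos{\left(2 t \right)}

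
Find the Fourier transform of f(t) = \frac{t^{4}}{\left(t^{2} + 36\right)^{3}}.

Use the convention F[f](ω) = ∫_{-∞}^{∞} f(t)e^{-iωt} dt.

F(ω) = \frac{\pi \left(12 \omega^{2} - 10 \left|{\omega}\right| + 1\right) e^{- 6 \left|{\omega}\right|}}{16}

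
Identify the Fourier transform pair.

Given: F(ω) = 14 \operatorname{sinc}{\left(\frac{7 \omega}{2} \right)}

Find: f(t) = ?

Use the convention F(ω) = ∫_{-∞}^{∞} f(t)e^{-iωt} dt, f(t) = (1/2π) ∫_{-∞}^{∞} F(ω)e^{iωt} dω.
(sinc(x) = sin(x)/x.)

f(t) = 2 \left(\begin{cases} 1 & \text{for}\: \left|{t}\right| < \frac{7}{2} \\0 & \text{otherwise} \end{cases}\right)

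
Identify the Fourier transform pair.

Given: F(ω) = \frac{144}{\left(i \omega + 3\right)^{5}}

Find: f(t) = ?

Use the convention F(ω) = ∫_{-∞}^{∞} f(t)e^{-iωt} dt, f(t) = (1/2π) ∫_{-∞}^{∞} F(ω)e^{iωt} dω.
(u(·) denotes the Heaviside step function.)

f(t) = 6 t^{4} e^{- 3 t} u\left(t\right)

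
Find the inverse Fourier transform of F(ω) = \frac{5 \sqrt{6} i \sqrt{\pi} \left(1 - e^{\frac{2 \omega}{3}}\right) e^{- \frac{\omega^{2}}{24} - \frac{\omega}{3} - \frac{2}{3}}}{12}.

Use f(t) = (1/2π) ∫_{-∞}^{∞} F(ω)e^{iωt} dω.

f(t) = 5 e^{- 6 t^{2}} \sin{\left(4 t \right)}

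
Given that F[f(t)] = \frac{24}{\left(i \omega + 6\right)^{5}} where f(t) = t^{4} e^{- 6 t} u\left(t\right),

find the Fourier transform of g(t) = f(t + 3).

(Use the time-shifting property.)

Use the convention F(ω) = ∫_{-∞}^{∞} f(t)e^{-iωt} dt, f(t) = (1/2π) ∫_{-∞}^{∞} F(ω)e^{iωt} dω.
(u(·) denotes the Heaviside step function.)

F[g](ω) = \frac{24 e^{3 i \omega}}{\left(i \omega + 6\right)^{5}}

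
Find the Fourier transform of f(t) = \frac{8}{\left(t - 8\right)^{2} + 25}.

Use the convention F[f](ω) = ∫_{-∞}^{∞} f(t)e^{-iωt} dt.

F(ω) = \frac{8 \pi e^{- 8 i \omega - 5 \left|{\omega}\right|}}{5}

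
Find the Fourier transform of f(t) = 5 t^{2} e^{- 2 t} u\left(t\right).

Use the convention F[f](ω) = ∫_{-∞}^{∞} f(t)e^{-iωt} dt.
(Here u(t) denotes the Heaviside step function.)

F(ω) = \frac{10}{\left(i \omega + 2\right)^{3}}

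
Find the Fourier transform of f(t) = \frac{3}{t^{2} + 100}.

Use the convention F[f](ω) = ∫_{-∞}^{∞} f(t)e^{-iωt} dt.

F(ω) = \frac{3 \pi e^{- 10 \left|{\omega}\right|}}{10}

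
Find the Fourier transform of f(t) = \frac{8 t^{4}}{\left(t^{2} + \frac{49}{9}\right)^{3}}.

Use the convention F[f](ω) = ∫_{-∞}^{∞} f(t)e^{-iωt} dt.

F(ω) = \frac{\pi \left(49 \omega^{2} - 105 \left|{\omega}\right| + 27\right) e^{- \frac{7 \left|{\omega}\right|}{3}}}{21}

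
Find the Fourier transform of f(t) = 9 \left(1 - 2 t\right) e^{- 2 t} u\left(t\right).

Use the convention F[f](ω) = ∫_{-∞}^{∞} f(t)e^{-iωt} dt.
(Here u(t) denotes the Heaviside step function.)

F(ω) = \frac{9 i \omega}{- \omega^{2} + 4 i \omega + 4}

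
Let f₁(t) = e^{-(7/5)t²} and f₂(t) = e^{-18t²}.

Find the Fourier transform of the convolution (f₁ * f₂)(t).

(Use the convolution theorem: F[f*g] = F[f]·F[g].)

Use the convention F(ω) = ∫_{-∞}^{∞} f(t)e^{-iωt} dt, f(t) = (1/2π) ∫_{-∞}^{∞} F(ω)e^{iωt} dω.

F[f₁*f₂](ω) = \frac{\sqrt{70} \pi e^{- \frac{97 \omega^{2}}{504}}}{42}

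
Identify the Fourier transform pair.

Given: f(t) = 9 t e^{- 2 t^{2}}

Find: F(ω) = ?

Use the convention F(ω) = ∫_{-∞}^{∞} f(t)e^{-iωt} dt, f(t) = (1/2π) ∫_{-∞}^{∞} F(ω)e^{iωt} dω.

F(ω) = - \frac{9 \sqrt{2} i \sqrt{\pi} \omega e^{- \frac{\omega^{2}}{8}}}{8}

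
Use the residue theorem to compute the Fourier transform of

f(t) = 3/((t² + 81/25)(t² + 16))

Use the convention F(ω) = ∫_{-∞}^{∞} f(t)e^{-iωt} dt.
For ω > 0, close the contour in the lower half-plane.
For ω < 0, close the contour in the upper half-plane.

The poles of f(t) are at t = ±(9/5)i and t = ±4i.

Let g(z) = f(z)e^{-iωz}; for large |z| the factor e^{-iωz} decays in the lower half-plane when ω > 0 and in the upper half-plane when ω < 0.

Case ω > 0 (lower half-plane, clockwise contour ⇒ F(ω) = -2πi·ΣRes):
  Res_{z = - \frac{9 i}{5}} g(z) = \frac{125 i e^{- \frac{9 \omega}{5}}}{1914}
  Res_{z = - 4 i} g(z) = - \frac{75 i e^{- 4 \omega}}{2552}
  F(ω) = -2πi·ΣRes = - \frac{75 \pi e^{- 4 \omega}}{1276} + \frac{125 \pi e^{- \frac{9 \omega}{5}}}{957}

Case ω < 0 (upper half-plane, counterclockwise contour ⇒ F(ω) = +2πi·ΣRes):
  Res_{z = \frac{9 i}{5}} g(z) = - \frac{125 i e^{\frac{9 \omega}{5}}}{1914}
  Res_{z = 4 i} g(z) = \frac{75 i e^{4 \omega}}{2552}
  F(ω) = 2πi·ΣRes = \frac{25 \pi \left(20 e^{\frac{9 \omega}{5}} - 9 e^{4 \omega}\right)}{3828}

Both cases combine into a single formula in |ω|:

F(ω) = - \frac{75 \pi e^{- 4 \left|{\omega}\right|}}{1276} + \frac{125 \pi e^{- \frac{9 \left|{\omega}\right|}{5}}}{957}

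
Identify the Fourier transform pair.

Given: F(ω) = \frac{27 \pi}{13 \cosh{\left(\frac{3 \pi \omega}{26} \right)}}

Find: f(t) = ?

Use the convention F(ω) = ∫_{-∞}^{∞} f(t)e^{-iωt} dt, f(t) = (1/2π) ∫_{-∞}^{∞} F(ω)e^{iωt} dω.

f(t) = \frac{9}{\cosh{\left(\frac{13 t}{3} \right)}}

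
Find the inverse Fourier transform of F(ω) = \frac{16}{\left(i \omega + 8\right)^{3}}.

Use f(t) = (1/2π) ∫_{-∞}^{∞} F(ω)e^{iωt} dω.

f(t) = 8 t^{2} e^{- 8 t} u\left(t\right)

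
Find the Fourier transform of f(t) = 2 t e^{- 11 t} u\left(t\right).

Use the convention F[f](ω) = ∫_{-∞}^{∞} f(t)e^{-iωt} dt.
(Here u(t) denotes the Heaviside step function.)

F(ω) = \frac{2}{\left(i \omega + 11\right)^{2}}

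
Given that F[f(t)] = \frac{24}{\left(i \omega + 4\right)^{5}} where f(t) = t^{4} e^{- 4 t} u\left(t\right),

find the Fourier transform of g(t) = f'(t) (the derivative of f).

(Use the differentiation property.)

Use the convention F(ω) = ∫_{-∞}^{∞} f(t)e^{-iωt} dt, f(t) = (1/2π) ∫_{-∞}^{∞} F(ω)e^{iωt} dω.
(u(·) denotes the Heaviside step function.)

F[g](ω) = \frac{24 i \omega}{\left(i \omega + 4\right)^{5}}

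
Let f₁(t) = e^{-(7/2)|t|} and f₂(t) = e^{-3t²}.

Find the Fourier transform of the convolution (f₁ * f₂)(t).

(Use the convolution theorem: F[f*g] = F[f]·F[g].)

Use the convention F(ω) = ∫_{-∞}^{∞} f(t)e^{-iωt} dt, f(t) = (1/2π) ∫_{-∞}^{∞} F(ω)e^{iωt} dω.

F[f₁*f₂](ω) = \frac{28 \sqrt{3} \sqrt{\pi} e^{- \frac{\omega^{2}}{12}}}{3 \left(4 \omega^{2} + 49\right)}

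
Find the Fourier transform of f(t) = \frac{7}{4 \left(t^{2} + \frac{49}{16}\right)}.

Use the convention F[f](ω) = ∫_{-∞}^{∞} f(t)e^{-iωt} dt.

F(ω) = \pi e^{- \frac{7 \left|{\omega}\right|}{4}}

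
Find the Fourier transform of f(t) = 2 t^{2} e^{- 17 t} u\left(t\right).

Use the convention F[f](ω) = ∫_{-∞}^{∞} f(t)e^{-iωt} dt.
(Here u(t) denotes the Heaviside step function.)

F(ω) = \frac{4}{\left(i \omega + 17\right)^{3}}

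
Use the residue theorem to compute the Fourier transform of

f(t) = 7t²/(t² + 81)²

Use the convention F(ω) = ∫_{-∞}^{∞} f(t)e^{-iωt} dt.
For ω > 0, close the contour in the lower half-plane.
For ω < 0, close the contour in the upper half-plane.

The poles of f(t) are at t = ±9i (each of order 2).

Let g(z) = f(z)e^{-iωz}; for large |z| the factor e^{-iωz} decays in the lower half-plane when ω > 0 and in the upper half-plane when ω < 0.

Case ω > 0 (lower half-plane, clockwise contour ⇒ F(ω) = -2πi·ΣRes):
  Res_{z = - 9 i} g(z) = \frac{7 i \left(1 - 9 \omega\right) e^{- 9 \omega}}{36} (pole of order 2)
  F(ω) = -2πi·ΣRes = \frac{7 \pi \left(1 - 9 \omega\right) e^{- 9 \omega}}{18}

Case ω < 0 (upper half-plane, counterclockwise contour ⇒ F(ω) = +2πi·ΣRes):
  Res_{z = 9 i} g(z) = \frac{7 i \left(- 9 \omega - 1\right) e^{9 \omega}}{36} (pole of order 2)
  F(ω) = 2πi·ΣRes = \frac{7 \pi \left(9 \omega + 1\right) e^{9 \omega}}{18}

Both cases combine into a single formula in |ω|:

F(ω) = \frac{7 \pi \left(1 - 9 \left|{\omega}\right|\right) e^{- 9 \left|{\omega}\right|}}{18}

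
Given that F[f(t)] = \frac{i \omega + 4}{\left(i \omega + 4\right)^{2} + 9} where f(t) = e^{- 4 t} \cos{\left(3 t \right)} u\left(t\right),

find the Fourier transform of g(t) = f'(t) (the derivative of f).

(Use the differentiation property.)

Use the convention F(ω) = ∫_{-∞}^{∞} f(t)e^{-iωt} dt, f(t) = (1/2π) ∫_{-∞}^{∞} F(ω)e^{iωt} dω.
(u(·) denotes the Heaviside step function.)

F[g](ω) = \frac{i \omega \left(i \omega + 4\right)}{\left(i \omega + 4\right)^{2} + 9}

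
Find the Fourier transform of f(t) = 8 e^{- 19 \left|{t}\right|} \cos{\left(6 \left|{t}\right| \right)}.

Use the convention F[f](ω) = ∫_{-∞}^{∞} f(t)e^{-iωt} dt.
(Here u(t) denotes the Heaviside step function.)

F(ω) = \frac{304 \left(\omega^{2} + 397\right)}{\omega^{4} + 650 \omega^{2} + 157609}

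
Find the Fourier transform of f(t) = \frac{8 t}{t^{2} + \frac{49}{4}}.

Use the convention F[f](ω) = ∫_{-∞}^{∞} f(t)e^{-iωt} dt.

F(ω) = - 8 i \pi e^{- \frac{7 \left|{\omega}\right|}{2}} \operatorname{sign}{\left(\omega \right)}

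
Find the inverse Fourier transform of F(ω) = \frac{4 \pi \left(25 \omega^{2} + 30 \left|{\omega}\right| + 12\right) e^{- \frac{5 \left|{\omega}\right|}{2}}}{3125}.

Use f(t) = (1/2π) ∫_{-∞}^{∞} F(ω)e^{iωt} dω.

f(t) = \frac{4}{\left(t^{2} + \frac{25}{4}\right)^{3}}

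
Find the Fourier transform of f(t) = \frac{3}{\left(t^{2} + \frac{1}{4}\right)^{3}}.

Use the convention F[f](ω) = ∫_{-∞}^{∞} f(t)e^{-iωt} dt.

F(ω) = 3 \pi \left(\omega^{2} + 6 \left|{\omega}\right| + 12\right) e^{- \frac{\left|{\omega}\right|}{2}}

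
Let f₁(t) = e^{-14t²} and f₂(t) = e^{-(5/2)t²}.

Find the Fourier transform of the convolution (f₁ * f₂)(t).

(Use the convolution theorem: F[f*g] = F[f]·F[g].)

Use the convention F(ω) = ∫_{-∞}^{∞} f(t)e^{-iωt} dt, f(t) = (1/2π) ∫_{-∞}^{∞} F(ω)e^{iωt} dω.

F[f₁*f₂](ω) = \frac{\sqrt{35} \pi e^{- \frac{33 \omega^{2}}{280}}}{35}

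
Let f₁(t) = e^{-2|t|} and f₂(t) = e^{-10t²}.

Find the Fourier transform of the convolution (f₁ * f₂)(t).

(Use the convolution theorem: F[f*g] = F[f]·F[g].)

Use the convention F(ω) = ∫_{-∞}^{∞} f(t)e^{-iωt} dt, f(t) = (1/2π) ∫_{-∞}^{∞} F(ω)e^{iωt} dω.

F[f₁*f₂](ω) = \frac{2 \sqrt{10} \sqrt{\pi} e^{- \frac{\omega^{2}}{40}}}{5 \left(\omega^{2} + 4\right)}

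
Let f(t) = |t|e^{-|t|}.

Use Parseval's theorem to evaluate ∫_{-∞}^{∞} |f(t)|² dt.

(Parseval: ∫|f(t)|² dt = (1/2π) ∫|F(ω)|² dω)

∫|f(t)|² dt = \frac{1}{2}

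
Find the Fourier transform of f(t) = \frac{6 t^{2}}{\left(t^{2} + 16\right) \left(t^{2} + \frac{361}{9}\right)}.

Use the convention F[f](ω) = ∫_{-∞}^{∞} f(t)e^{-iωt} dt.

F(ω) = - \frac{216 \pi e^{- 4 \left|{\omega}\right|}}{217} + \frac{342 \pi e^{- \frac{19 \left|{\omega}\right|}{3}}}{217}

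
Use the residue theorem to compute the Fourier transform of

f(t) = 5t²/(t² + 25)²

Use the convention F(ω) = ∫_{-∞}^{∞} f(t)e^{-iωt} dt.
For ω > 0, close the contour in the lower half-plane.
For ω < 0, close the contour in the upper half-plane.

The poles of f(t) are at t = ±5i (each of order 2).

Let g(z) = f(z)e^{-iωz}; for large |z| the factor e^{-iωz} decays in the lower half-plane when ω > 0 and in the upper half-plane when ω < 0.

Case ω > 0 (lower half-plane, clockwise contour ⇒ F(ω) = -2πi·ΣRes):
  Res_{z = - 5 i} g(z) = \frac{i \left(1 - 5 \omega\right) e^{- 5 \omega}}{4} (pole of order 2)
  F(ω) = -2πi·ΣRes = \frac{\pi \left(1 - 5 \omega\right) e^{- 5 \omega}}{2}

Case ω < 0 (upper half-plane, counterclockwise contour ⇒ F(ω) = +2πi·ΣRes):
  Res_{z = 5 i} g(z) = \frac{i \left(- 5 \omega - 1\right) e^{5 \omega}}{4} (pole of order 2)
  F(ω) = 2πi·ΣRes = \frac{\pi \left(5 \omega + 1\right) e^{5 \omega}}{2}

Both cases combine into a single formula in |ω|:

F(ω) = \frac{\pi \left(1 - 5 \left|{\omega}\right|\right) e^{- 5 \left|{\omega}\right|}}{2}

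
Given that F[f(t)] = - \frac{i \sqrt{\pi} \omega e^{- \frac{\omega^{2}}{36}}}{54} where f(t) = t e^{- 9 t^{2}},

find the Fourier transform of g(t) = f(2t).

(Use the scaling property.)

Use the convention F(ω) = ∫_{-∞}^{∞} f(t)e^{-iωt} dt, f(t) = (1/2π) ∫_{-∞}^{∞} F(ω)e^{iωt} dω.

F[g](ω) = - \frac{i \sqrt{\pi} \omega e^{- \frac{\omega^{2}}{144}}}{216}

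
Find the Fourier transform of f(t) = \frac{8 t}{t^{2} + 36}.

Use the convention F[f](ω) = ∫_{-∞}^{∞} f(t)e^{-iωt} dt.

F(ω) = - 8 i \pi e^{- 6 \left|{\omega}\right|} \operatorname{sign}{\left(\omega \right)}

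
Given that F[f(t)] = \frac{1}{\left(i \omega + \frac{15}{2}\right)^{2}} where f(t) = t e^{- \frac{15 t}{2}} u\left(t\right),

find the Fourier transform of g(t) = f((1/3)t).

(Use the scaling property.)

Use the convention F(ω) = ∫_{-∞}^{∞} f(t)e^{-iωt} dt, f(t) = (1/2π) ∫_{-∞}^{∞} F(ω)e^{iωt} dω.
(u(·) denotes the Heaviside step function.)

F[g](ω) = \frac{4}{3 \left(2 i \omega + 5\right)^{2}}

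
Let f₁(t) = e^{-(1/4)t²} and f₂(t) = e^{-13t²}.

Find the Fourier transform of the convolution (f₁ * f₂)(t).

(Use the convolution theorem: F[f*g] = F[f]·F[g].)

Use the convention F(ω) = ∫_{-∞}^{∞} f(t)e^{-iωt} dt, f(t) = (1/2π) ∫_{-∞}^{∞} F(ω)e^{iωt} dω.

F[f₁*f₂](ω) = \frac{2 \sqrt{13} \pi e^{- \frac{53 \omega^{2}}{52}}}{13}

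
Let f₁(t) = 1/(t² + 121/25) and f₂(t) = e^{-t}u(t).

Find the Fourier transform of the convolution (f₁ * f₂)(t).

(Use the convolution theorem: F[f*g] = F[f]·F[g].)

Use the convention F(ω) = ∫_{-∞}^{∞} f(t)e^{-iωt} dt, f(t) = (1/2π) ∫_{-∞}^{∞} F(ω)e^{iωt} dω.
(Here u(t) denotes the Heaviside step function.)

F[f₁*f₂](ω) = \frac{5 \pi e^{- \frac{11 \left|{\omega}\right|}{5}}}{11 \left(i \omega + 1\right)}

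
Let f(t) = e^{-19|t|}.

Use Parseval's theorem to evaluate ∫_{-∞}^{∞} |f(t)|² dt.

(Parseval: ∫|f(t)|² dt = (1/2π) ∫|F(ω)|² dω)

∫|f(t)|² dt = \frac{1}{19}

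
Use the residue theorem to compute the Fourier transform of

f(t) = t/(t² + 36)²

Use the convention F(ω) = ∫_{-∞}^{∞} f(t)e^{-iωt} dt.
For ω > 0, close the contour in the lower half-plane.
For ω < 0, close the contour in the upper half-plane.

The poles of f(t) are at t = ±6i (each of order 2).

Let g(z) = f(z)e^{-iωz}; for large |z| the factor e^{-iωz} decays in the lower half-plane when ω > 0 and in the upper half-plane when ω < 0.

Case ω > 0 (lower half-plane, clockwise contour ⇒ F(ω) = -2πi·ΣRes):
  Res_{z = - 6 i} g(z) = \frac{\omega e^{- 6 \omega}}{24} (pole of order 2)
  F(ω) = -2πi·ΣRes = - \frac{i \pi \omega e^{- 6 \omega}}{12}

Case ω < 0 (upper half-plane, counterclockwise contour ⇒ F(ω) = +2πi·ΣRes):
  Res_{z = 6 i} g(z) = - \frac{\omega e^{6 \omega}}{24} (pole of order 2)
  F(ω) = 2πi·ΣRes = - \frac{i \pi \omega e^{6 \omega}}{12}

Both cases combine into a single formula in |ω|:

F(ω) = - \frac{i \pi \omega e^{- 6 \left|{\omega}\right|}}{12}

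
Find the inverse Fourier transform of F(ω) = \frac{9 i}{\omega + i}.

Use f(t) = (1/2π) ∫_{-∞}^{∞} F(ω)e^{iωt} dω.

f(t) = 9 e^{t} u\left(- t\right)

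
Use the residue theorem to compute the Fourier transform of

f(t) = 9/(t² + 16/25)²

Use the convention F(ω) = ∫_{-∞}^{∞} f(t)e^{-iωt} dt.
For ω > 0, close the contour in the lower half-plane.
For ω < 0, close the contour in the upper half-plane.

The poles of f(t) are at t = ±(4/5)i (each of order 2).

Let g(z) = f(z)e^{-iωz}; for large |z| the factor e^{-iωz} decays in the lower half-plane when ω > 0 and in the upper half-plane when ω < 0.

Case ω > 0 (lower half-plane, clockwise contour ⇒ F(ω) = -2πi·ΣRes):
  Res_{z = - \frac{4 i}{5}} g(z) = \frac{225 i \left(4 \omega + 5\right) e^{- \frac{4 \omega}{5}}}{256} (pole of order 2)
  F(ω) = -2πi·ΣRes = \frac{225 \pi \left(4 \omega + 5\right) e^{- \frac{4 \omega}{5}}}{128}

Case ω < 0 (upper half-plane, counterclockwise contour ⇒ F(ω) = +2πi·ΣRes):
  Res_{z = \frac{4 i}{5}} g(z) = \frac{225 i \left(4 \omega - 5\right) e^{\frac{4 \omega}{5}}}{256} (pole of order 2)
  F(ω) = 2πi·ΣRes = \frac{225 \pi \left(5 - 4 \omega\right) e^{\frac{4 \omega}{5}}}{128}

Both cases combine into a single formula in |ω|:

F(ω) = \frac{225 \pi \left(4 \left|{\omega}\right| + 5\right) e^{- \frac{4 \left|{\omega}\right|}{5}}}{128}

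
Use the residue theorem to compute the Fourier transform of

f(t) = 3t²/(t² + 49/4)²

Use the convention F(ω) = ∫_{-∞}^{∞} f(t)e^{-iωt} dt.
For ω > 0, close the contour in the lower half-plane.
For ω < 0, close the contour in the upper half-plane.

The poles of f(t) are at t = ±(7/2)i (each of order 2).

Let g(z) = f(z)e^{-iωz}; for large |z| the factor e^{-iωz} decays in the lower half-plane when ω > 0 and in the upper half-plane when ω < 0.

Case ω > 0 (lower half-plane, clockwise contour ⇒ F(ω) = -2πi·ΣRes):
  Res_{z = - \frac{7 i}{2}} g(z) = \frac{3 i \left(2 - 7 \omega\right) e^{- \frac{7 \omega}{2}}}{28} (pole of order 2)
  F(ω) = -2πi·ΣRes = \frac{3 \pi \left(2 - 7 \omega\right) e^{- \frac{7 \omega}{2}}}{14}

Case ω < 0 (upper half-plane, counterclockwise contour ⇒ F(ω) = +2πi·ΣRes):
  Res_{z = \frac{7 i}{2}} g(z) = \frac{3 i \left(- 7 \omega - 2\right) e^{\frac{7 \omega}{2}}}{28} (pole of order 2)
  F(ω) = 2πi·ΣRes = \frac{3 \pi \left(7 \omega + 2\right) e^{\frac{7 \omega}{2}}}{14}

Both cases combine into a single formula in |ω|:

F(ω) = \frac{3 \pi \left(2 - 7 \left|{\omega}\right|\right) e^{- \frac{7 \left|{\omega}\right|}{2}}}{14}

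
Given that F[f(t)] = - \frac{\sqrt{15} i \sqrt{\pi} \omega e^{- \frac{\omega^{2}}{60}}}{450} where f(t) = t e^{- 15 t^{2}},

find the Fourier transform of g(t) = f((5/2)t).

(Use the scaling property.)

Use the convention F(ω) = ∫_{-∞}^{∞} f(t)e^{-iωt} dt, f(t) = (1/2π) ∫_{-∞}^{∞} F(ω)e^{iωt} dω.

F[g](ω) = - \frac{2 \sqrt{15} i \sqrt{\pi} \omega e^{- \frac{\omega^{2}}{375}}}{5625}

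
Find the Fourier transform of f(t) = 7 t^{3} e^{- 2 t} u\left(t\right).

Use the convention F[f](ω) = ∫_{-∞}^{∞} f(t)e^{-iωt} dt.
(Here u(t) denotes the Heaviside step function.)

F(ω) = \frac{42}{\left(i \omega + 2\right)^{4}}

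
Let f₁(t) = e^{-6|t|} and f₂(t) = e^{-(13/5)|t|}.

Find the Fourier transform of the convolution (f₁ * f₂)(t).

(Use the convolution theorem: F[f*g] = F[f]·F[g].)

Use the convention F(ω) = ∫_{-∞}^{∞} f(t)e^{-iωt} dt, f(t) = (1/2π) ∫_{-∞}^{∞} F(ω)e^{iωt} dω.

F[f₁*f₂](ω) = \frac{1560}{\left(\omega^{2} + 36\right) \left(25 \omega^{2} + 169\right)}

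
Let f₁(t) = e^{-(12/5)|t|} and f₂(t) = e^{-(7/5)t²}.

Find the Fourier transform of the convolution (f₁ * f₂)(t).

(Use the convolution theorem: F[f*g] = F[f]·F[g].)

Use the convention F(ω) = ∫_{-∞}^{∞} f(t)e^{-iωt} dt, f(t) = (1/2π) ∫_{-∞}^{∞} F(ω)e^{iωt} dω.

F[f₁*f₂](ω) = \frac{120 \sqrt{35} \sqrt{\pi} e^{- \frac{5 \omega^{2}}{28}}}{7 \left(25 \omega^{2} + 144\right)}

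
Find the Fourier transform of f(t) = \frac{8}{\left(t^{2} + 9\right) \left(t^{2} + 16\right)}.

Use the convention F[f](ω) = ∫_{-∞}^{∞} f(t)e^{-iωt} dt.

F(ω) = \frac{2 \pi \left(4 e^{\left|{\omega}\right|} - 3\right) e^{- 4 \left|{\omega}\right|}}{21}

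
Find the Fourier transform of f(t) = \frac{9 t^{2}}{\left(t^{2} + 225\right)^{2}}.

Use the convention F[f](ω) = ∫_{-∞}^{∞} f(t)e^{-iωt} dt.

F(ω) = \frac{3 \pi \left(1 - 15 \left|{\omega}\right|\right) e^{- 15 \left|{\omega}\right|}}{10}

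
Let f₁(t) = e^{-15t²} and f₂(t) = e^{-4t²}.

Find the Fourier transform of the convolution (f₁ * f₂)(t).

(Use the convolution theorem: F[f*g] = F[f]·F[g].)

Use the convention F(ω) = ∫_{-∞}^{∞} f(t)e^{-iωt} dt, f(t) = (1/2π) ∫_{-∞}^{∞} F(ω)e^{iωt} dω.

F[f₁*f₂](ω) = \frac{\sqrt{15} \pi e^{- \frac{19 \omega^{2}}{240}}}{30}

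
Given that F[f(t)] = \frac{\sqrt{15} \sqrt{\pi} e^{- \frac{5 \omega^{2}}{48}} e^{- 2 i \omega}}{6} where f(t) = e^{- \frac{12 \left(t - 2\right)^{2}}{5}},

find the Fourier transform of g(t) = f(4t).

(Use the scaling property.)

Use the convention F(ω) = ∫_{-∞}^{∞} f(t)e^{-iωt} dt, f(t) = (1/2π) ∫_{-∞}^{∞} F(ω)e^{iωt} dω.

F[g](ω) = \frac{\sqrt{15} \sqrt{\pi} e^{- \frac{\omega \left(5 \omega + 384 i\right)}{768}}}{24}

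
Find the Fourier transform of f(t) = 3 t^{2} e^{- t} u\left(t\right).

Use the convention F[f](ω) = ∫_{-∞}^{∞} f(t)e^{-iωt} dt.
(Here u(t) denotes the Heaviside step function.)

F(ω) = \frac{6}{\left(i \omega + 1\right)^{3}}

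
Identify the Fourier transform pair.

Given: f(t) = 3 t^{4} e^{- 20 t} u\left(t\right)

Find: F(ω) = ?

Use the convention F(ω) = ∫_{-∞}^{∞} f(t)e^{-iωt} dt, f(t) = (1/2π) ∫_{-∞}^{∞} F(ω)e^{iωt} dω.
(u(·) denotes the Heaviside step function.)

F(ω) = \frac{72}{\left(i \omega + 20\right)^{5}}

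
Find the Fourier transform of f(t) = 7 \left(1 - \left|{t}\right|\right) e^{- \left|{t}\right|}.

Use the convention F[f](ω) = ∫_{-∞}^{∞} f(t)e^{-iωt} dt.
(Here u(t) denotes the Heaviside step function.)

F(ω) = \frac{28 \omega^{2}}{\left(\omega^{2} + 1\right)^{2}}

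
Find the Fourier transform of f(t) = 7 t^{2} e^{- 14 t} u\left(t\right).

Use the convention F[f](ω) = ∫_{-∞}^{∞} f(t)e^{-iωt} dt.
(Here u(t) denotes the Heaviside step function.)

F(ω) = \frac{14}{\left(i \omega + 14\right)^{3}}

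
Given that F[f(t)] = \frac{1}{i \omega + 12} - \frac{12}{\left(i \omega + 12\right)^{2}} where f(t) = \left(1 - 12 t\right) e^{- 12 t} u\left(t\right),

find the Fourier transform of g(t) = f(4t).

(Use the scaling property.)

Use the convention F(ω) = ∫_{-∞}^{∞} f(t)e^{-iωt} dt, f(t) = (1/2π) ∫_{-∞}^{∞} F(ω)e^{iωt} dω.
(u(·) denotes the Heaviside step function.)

F[g](ω) = \frac{i \omega}{- \omega^{2} + 96 i \omega + 2304}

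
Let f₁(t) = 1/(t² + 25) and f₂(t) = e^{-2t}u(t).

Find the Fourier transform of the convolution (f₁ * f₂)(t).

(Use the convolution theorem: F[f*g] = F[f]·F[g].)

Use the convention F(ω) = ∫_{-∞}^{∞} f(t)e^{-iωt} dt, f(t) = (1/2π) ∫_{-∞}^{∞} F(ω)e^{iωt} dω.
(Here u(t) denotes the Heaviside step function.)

F[f₁*f₂](ω) = \frac{\pi e^{- 5 \left|{\omega}\right|}}{5 \left(i \omega + 2\right)}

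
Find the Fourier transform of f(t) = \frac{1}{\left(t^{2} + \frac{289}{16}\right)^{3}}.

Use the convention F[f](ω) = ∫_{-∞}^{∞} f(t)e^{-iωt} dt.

F(ω) = \frac{8 \pi \left(289 \omega^{2} + 204 \left|{\omega}\right| + 48\right) e^{- \frac{17 \left|{\omega}\right|}{4}}}{1419857}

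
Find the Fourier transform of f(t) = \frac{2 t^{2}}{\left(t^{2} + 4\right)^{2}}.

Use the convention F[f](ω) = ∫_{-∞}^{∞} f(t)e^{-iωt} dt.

F(ω) = \frac{\pi \left(1 - 2 \left|{\omega}\right|\right) e^{- 2 \left|{\omega}\right|}}{2}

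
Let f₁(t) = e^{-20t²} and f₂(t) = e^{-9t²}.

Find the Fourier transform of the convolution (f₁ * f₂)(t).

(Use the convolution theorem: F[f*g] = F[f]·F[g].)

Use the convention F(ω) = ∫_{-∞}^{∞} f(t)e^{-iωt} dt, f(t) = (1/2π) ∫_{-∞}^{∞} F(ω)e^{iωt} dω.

F[f₁*f₂](ω) = \frac{\sqrt{5} \pi e^{- \frac{29 \omega^{2}}{720}}}{30}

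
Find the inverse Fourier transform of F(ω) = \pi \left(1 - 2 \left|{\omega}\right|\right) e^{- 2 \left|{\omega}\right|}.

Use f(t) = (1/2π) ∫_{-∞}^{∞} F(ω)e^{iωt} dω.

f(t) = \frac{4 t^{2}}{\left(t^{2} + 4\right)^{2}}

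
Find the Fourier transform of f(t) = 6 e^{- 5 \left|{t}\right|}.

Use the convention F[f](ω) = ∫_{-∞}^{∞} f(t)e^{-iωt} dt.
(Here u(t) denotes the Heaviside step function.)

F(ω) = \frac{60}{\omega^{2} + 25}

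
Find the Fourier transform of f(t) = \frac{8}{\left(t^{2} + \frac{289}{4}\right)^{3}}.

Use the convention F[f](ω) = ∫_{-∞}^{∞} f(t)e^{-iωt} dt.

F(ω) = \frac{8 \pi \left(289 \omega^{2} + 102 \left|{\omega}\right| + 12\right) e^{- \frac{17 \left|{\omega}\right|}{2}}}{1419857}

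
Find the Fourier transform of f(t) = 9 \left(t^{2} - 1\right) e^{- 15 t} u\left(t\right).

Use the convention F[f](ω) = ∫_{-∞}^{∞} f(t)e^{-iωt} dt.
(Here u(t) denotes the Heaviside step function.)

F(ω) = \frac{9 \left(2 i \omega - \left(i \omega + 15\right)^{3} + 30\right)}{\left(i \omega + 15\right)^{4}}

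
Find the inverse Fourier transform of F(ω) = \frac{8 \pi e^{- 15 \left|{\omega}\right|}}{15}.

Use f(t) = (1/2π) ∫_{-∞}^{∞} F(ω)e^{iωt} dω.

f(t) = \frac{8}{t^{2} + 225}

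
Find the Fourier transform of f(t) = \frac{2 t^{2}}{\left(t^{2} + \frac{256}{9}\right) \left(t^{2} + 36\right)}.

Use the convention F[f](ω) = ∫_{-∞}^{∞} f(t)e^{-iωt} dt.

F(ω) = \frac{27 \pi e^{- 6 \left|{\omega}\right|}}{17} - \frac{24 \pi e^{- \frac{16 \left|{\omega}\right|}{3}}}{17}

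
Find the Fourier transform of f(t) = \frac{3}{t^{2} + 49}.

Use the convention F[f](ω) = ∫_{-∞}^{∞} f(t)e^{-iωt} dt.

F(ω) = \frac{3 \pi e^{- 7 \left|{\omega}\right|}}{7}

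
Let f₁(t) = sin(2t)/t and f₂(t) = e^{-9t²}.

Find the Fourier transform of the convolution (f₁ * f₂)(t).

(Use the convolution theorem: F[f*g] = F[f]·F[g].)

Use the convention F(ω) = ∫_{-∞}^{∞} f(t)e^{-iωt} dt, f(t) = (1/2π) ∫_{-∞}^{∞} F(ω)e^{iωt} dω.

F[f₁*f₂](ω) = \begin{cases} \frac{\pi^{\frac{3}{2}} e^{- \frac{\omega^{2}}{36}}}{3} & \text{for}\: \omega > -2 \wedge \omega < 2 \\0 & \text{otherwise} \end{cases}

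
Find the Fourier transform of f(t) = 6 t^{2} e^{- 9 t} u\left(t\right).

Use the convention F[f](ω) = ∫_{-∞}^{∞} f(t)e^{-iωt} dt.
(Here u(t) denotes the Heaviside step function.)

F(ω) = \frac{12}{\left(i \omega + 9\right)^{3}}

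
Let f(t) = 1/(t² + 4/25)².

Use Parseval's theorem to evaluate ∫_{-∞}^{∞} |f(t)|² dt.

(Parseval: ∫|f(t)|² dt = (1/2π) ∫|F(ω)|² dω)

∫|f(t)|² dt = \frac{390625 \pi}{2048}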